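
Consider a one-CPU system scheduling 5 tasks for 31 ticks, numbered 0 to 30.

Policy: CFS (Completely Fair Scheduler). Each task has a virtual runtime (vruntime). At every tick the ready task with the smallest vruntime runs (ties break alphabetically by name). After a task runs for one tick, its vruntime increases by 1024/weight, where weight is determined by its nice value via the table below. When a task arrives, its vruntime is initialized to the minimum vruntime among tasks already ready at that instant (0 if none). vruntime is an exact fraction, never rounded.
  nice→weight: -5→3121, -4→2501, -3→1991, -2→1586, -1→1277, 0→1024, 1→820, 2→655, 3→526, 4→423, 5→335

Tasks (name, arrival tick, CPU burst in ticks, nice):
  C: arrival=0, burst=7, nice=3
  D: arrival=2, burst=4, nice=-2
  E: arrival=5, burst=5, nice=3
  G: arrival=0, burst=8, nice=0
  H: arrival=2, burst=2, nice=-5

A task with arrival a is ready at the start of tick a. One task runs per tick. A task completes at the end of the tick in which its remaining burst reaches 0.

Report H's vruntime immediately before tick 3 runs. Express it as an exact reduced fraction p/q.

vruntime(H, start of tick 3) = 1/1

t=0: vr[C=0 G=0] → run C
t=1: vr[C=512/263 G=0] → run G
t=2: vr[C=512/263 D=1 G=1 H=1] → run D
t=3: vr[C=512/263 D=1305/793 G=1 H=1] → run G
t=4: vr[C=512/263 D=1305/793 G=2 H=1] → run H
t=5: vr[C=512/263 D=1305/793 E=4145/3121 G=2 H=4145/3121] → run E
t=6: vr[C=512/263 D=1305/793 E=2688087/820823 G=2 H=4145/3121] → run H
t=7: vr[C=512/263 D=1305/793 E=2688087/820823 G=2] → run D
t=8: vr[C=512/263 D=1817/793 E=2688087/820823 G=2] → run C
t=9: vr[C=1024/263 D=1817/793 E=2688087/820823 G=2] → run G
t=10: vr[C=1024/263 D=1817/793 E=2688087/820823 G=3] → run D
t=11: vr[C=1024/263 D=2329/793 E=2688087/820823 G=3] → run D
t=12: vr[C=1024/263 E=2688087/820823 G=3] → run G
t=13: vr[C=1024/263 E=2688087/820823 G=4] → run E
t=14: vr[C=1024/263 E=4286039/820823 G=4] → run C
t=15: vr[C=1536/263 E=4286039/820823 G=4] → run G
t=16: vr[C=1536/263 E=4286039/820823 G=5] → run G
t=17: vr[C=1536/263 E=4286039/820823 G=6] → run E
t=18: vr[C=1536/263 E=5883991/820823 G=6] → run C
t=19: vr[C=2048/263 E=5883991/820823 G=6] → run G
t=20: vr[C=2048/263 E=5883991/820823 G=7] → run G
t=21: vr[C=2048/263 E=5883991/820823] → run E
t=22: vr[C=2048/263 E=7481943/820823] → run C
t=23: vr[C=2560/263 E=7481943/820823] → run E
t=24: vr[C=2560/263] → run C
t=25: vr[C=3072/263] → run C
t=26: (idle)
t=27: (idle)
t=28: (idle)
t=29: (idle)
t=30: (idle)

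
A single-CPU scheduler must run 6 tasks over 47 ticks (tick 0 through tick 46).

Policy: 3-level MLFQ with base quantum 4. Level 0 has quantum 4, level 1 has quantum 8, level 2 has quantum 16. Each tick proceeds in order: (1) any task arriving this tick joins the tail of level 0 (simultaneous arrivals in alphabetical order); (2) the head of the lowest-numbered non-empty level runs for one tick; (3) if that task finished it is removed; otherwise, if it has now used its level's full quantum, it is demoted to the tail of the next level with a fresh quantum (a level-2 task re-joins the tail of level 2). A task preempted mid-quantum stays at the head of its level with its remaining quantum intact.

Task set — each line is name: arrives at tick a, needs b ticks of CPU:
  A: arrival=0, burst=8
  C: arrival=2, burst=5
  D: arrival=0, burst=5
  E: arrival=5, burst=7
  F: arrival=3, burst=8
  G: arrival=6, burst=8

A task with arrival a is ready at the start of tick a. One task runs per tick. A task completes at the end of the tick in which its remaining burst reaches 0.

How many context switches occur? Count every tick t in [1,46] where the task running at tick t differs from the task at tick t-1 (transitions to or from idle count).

context switches = 12

t=0: L0/L1/L2 = AD/-/- → run A
t=1: L0/L1/L2 = AD/-/- → run A
t=2: L0/L1/L2 = ADC/-/- → run A
t=3: L0/L1/L2 = ADCF/-/- → run A
t=4: L0/L1/L2 = DCF/A/- → run D
t=5: L0/L1/L2 = DCFE/A/- → run D
t=6: L0/L1/L2 = DCFEG/A/- → run D
t=7: L0/L1/L2 = DCFEG/A/- → run D
t=8: L0/L1/L2 = CFEG/AD/- → run C
t=9: L0/L1/L2 = CFEG/AD/- → run C
t=10: L0/L1/L2 = CFEG/AD/- → run C
t=11: L0/L1/L2 = CFEG/AD/- → run C
t=12: L0/L1/L2 = FEG/ADC/- → run F
t=13: L0/L1/L2 = FEG/ADC/- → run F
t=14: L0/L1/L2 = FEG/ADC/- → run F
t=15: L0/L1/L2 = FEG/ADC/- → run F
t=16: L0/L1/L2 = EG/ADCF/- → run E
t=17: L0/L1/L2 = EG/ADCF/- → run E
t=18: L0/L1/L2 = EG/ADCF/- → run E
t=19: L0/L1/L2 = EG/ADCF/- → run E
t=20: L0/L1/L2 = G/ADCFE/- → run G
t=21: L0/L1/L2 = G/ADCFE/- → run G
t=22: L0/L1/L2 = G/ADCFE/- → run G
t=23: L0/L1/L2 = G/ADCFE/- → run G
t=24: L0/L1/L2 = -/ADCFEG/- → run A
t=25: L0/L1/L2 = -/ADCFEG/- → run A
t=26: L0/L1/L2 = -/ADCFEG/- → run A
t=27: L0/L1/L2 = -/ADCFEG/- → run A
t=28: L0/L1/L2 = -/DCFEG/- → run D
t=29: L0/L1/L2 = -/CFEG/- → run C
t=30: L0/L1/L2 = -/FEG/- → run F
t=31: L0/L1/L2 = -/FEG/- → run F
t=32: L0/L1/L2 = -/FEG/- → run F
t=33: L0/L1/L2 = -/FEG/- → run F
t=34: L0/L1/L2 = -/EG/- → run E
t=35: L0/L1/L2 = -/EG/- → run E
t=36: L0/L1/L2 = -/EG/- → run E
t=37: L0/L1/L2 = -/G/- → run G
t=38: L0/L1/L2 = -/G/- → run G
t=39: L0/L1/L2 = -/G/- → run G
t=40: L0/L1/L2 = -/G/- → run G
t=41: (idle)
t=42: (idle)
t=43: (idle)
t=44: (idle)
t=45: (idle)
t=46: (idle)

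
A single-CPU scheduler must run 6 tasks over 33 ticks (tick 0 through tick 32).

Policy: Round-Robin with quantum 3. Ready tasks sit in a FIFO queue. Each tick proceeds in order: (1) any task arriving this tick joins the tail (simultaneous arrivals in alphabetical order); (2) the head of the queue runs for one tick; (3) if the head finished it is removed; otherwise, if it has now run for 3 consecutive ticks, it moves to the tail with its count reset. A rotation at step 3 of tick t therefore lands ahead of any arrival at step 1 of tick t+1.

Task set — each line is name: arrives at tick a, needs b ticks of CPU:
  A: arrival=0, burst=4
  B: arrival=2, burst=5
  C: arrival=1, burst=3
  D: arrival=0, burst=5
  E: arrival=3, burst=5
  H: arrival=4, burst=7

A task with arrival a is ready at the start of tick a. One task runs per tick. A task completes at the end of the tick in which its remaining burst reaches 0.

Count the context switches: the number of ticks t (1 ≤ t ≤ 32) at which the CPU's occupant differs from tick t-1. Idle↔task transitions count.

t=0: queue=[A,D] q_used=0 → run A
t=1: queue=[A,D,C] q_used=1 → run A
t=2: queue=[A,D,C,B] q_used=2 → run A
t=3: queue=[D,C,B,A,E] q_used=0 → run D
t=4: queue=[D,C,B,A,E,H] q_used=1 → run D
t=5: queue=[D,C,B,A,E,H] q_used=2 → run D
t=6: queue=[C,B,A,E,H,D] q_used=0 → run C
t=7: queue=[C,B,A,E,H,D] q_used=1 → run C
t=8: queue=[C,B,A,E,H,D] q_used=2 → run C
t=9: queue=[B,A,E,H,D] q_used=0 → run B
t=10: queue=[B,A,E,H,D] q_used=1 → run B
t=11: queue=[B,A,E,H,D] q_used=2 → run B
t=12: queue=[A,E,H,D,B] q_used=0 → run A
t=13: queue=[E,H,D,B] q_used=0 → run E
t=14: queue=[E,H,D,B] q_used=1 → run E
t=15: queue=[E,H,D,B] q_used=2 → run E
t=16: queue=[H,D,B,E] q_used=0 → run H
t=17: queue=[H,D,B,E] q_used=1 → run H
t=18: queue=[H,D,B,E] q_used=2 → run H
t=19: queue=[D,B,E,H] q_used=0 → run D
t=20: queue=[D,B,E,H] q_used=1 → run D
t=21: queue=[B,E,H] q_used=0 → run B
t=22: queue=[B,E,H] q_used=1 → run B
t=23: queue=[E,H] q_used=0 → run E
t=24: queue=[E,H] q_used=1 → run E
t=25: queue=[H] q_used=0 → run H
t=26: queue=[H] q_used=1 → run H
t=27: queue=[H] q_used=2 → run H
t=28: queue=[H] q_used=0 → run H
t=29: (idle)
t=30: (idle)
t=31: (idle)
t=32: (idle)

context switches = 11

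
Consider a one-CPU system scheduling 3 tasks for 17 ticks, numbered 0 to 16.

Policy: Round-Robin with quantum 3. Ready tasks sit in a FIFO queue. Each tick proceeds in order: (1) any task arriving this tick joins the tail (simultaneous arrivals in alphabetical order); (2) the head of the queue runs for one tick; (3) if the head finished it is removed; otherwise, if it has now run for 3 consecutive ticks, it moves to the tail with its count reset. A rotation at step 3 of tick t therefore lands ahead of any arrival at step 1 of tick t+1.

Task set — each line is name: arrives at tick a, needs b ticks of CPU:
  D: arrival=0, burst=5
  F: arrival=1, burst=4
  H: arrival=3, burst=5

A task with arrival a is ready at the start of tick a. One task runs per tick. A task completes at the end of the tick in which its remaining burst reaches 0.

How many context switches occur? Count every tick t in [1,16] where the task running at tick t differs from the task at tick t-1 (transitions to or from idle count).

context switches = 6

t=0: queue=[D] q_used=0 → run D
t=1: queue=[D,F] q_used=1 → run D
t=2: queue=[D,F] q_used=2 → run D
t=3: queue=[F,D,H] q_used=0 → run F
t=4: queue=[F,D,H] q_used=1 → run F
t=5: queue=[F,D,H] q_used=2 → run F
t=6: queue=[D,H,F] q_used=0 → run D
t=7: queue=[D,H,F] q_used=1 → run D
t=8: queue=[H,F] q_used=0 → run H
t=9: queue=[H,F] q_used=1 → run H
t=10: queue=[H,F] q_used=2 → run H
t=11: queue=[F,H] q_used=0 → run F
t=12: queue=[H] q_used=0 → run H
t=13: queue=[H] q_used=1 → run H
t=14: (idle)
t=15: (idle)
t=16: (idle)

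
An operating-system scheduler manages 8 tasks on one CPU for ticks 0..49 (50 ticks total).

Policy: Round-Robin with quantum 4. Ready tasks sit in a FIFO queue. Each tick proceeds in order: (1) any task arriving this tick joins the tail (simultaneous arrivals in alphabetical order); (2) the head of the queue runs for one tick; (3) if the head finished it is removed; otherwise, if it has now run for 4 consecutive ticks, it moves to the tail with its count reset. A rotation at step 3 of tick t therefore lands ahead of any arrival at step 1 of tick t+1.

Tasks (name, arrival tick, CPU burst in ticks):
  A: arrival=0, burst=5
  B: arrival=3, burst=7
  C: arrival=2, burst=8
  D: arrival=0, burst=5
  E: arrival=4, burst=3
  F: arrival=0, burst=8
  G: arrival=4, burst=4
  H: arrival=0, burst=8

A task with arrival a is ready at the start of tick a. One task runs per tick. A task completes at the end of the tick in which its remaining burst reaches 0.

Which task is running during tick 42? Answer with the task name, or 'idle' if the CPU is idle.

running at tick 42 = C

t=0: queue=[A,D,F,H] q_used=0 → run A
t=1: queue=[A,D,F,H] q_used=1 → run A
t=2: queue=[A,D,F,H,C] q_used=2 → run A
t=3: queue=[A,D,F,H,C,B] q_used=3 → run A
t=4: queue=[D,F,H,C,B,A,E,G] q_used=0 → run D
t=5: queue=[D,F,H,C,B,A,E,G] q_used=1 → run D
t=6: queue=[D,F,H,C,B,A,E,G] q_used=2 → run D
t=7: queue=[D,F,H,C,B,A,E,G] q_used=3 → run D
t=8: queue=[F,H,C,B,A,E,G,D] q_used=0 → run F
t=9: queue=[F,H,C,B,A,E,G,D] q_used=1 → run F
t=10: queue=[F,H,C,B,A,E,G,D] q_used=2 → run F
t=11: queue=[F,H,C,B,A,E,G,D] q_used=3 → run F
t=12: queue=[H,C,B,A,E,G,D,F] q_used=0 → run H
t=13: queue=[H,C,B,A,E,G,D,F] q_used=1 → run H
t=14: queue=[H,C,B,A,E,G,D,F] q_used=2 → run H
t=15: queue=[H,C,B,A,E,G,D,F] q_used=3 → run H
t=16: queue=[C,B,A,E,G,D,F,H] q_used=0 → run C
t=17: queue=[C,B,A,E,G,D,F,H] q_used=1 → run C
t=18: queue=[C,B,A,E,G,D,F,H] q_used=2 → run C
t=19: queue=[C,B,A,E,G,D,F,H] q_used=3 → run C
t=20: queue=[B,A,E,G,D,F,H,C] q_used=0 → run B
t=21: queue=[B,A,E,G,D,F,H,C] q_used=1 → run B
t=22: queue=[B,A,E,G,D,F,H,C] q_used=2 → run B
t=23: queue=[B,A,E,G,D,F,H,C] q_used=3 → run B
t=24: queue=[A,E,G,D,F,H,C,B] q_used=0 → run A
t=25: queue=[E,G,D,F,H,C,B] q_used=0 → run E
t=26: queue=[E,G,D,F,H,C,B] q_used=1 → run E
t=27: queue=[E,G,D,F,H,C,B] q_used=2 → run E
t=28: queue=[G,D,F,H,C,B] q_used=0 → run G
t=29: queue=[G,D,F,H,C,B] q_used=1 → run G
t=30: queue=[G,D,F,H,C,B] q_used=2 → run G
t=31: queue=[G,D,F,H,C,B] q_used=3 → run G
t=32: queue=[D,F,H,C,B] q_used=0 → run D
t=33: queue=[F,H,C,B] q_used=0 → run F
t=34: queue=[F,H,C,B] q_used=1 → run F
t=35: queue=[F,H,C,B] q_used=2 → run F
t=36: queue=[F,H,C,B] q_used=3 → run F
t=37: queue=[H,C,B] q_used=0 → run H
t=38: queue=[H,C,B] q_used=1 → run H
t=39: queue=[H,C,B] q_used=2 → run H
t=40: queue=[H,C,B] q_used=3 → run H
t=41: queue=[C,B] q_used=0 → run C
t=42: queue=[C,B] q_used=1 → run C
t=43: queue=[C,B] q_used=2 → run C
t=44: queue=[C,B] q_used=3 → run C
t=45: queue=[B] q_used=0 → run B
t=46: queue=[B] q_used=1 → run B
t=47: queue=[B] q_used=2 → run B
t=48: (idle)
t=49: (idle)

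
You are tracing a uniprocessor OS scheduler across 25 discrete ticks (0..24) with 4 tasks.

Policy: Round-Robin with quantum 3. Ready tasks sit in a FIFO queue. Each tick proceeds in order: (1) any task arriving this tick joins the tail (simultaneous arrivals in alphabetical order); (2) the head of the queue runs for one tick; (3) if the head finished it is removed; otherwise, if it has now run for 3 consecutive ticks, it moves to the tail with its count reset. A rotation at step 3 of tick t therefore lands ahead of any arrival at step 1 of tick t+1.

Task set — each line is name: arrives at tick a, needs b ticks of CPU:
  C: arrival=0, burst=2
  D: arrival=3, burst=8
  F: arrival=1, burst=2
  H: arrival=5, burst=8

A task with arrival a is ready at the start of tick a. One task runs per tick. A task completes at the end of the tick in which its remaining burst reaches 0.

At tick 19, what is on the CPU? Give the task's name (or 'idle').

running at tick 19 = H

t=0: queue=[C] q_used=0 → run C
t=1: queue=[C,F] q_used=1 → run C
t=2: queue=[F] q_used=0 → run F
t=3: queue=[F,D] q_used=1 → run F
t=4: queue=[D] q_used=0 → run D
t=5: queue=[D,H] q_used=1 → run D
t=6: queue=[D,H] q_used=2 → run D
t=7: queue=[H,D] q_used=0 → run H
t=8: queue=[H,D] q_used=1 → run H
t=9: queue=[H,D] q_used=2 → run H
t=10: queue=[D,H] q_used=0 → run D
t=11: queue=[D,H] q_used=1 → run D
t=12: queue=[D,H] q_used=2 → run D
t=13: queue=[H,D] q_used=0 → run H
t=14: queue=[H,D] q_used=1 → run H
t=15: queue=[H,D] q_used=2 → run H
t=16: queue=[D,H] q_used=0 → run D
t=17: queue=[D,H] q_used=1 → run D
t=18: queue=[H] q_used=0 → run H
t=19: queue=[H] q_used=1 → run H
t=20: (idle)
t=21: (idle)
t=22: (idle)
t=23: (idle)
t=24: (idle)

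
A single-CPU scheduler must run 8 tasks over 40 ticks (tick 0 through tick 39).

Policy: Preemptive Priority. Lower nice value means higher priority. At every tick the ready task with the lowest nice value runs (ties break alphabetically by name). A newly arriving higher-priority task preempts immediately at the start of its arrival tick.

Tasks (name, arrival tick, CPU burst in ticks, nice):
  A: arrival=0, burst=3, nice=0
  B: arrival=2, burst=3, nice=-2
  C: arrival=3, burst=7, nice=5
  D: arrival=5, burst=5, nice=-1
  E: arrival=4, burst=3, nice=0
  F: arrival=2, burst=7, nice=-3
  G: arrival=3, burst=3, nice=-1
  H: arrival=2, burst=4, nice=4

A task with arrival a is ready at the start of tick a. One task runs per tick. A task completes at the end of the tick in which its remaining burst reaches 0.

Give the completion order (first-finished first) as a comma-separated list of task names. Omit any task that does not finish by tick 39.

t=0: ready={A} → run A
t=1: ready={A} → run A
t=2: ready={A,B,F,H} → run F
t=3: ready={A,B,C,F,G,H} → run F
t=4: ready={A,B,C,E,F,G,H} → run F
t=5: ready={A,B,C,D,E,F,G,H} → run F
t=6: ready={A,B,C,D,E,F,G,H} → run F
t=7: ready={A,B,C,D,E,F,G,H} → run F
t=8: ready={A,B,C,D,E,F,G,H} → run F
t=9: ready={A,B,C,D,E,G,H} → run B
t=10: ready={A,B,C,D,E,G,H} → run B
t=11: ready={A,B,C,D,E,G,H} → run B
t=12: ready={A,C,D,E,G,H} → run D
t=13: ready={A,C,D,E,G,H} → run D
t=14: ready={A,C,D,E,G,H} → run D
t=15: ready={A,C,D,E,G,H} → run D
t=16: ready={A,C,D,E,G,H} → run D
t=17: ready={A,C,E,G,H} → run G
t=18: ready={A,C,E,G,H} → run G
t=19: ready={A,C,E,G,H} → run G
t=20: ready={A,C,E,H} → run A
t=21: ready={C,E,H} → run E
t=22: ready={C,E,H} → run E
t=23: ready={C,E,H} → run E
t=24: ready={C,H} → run H
t=25: ready={C,H} → run H
t=26: ready={C,H} → run H
t=27: ready={C,H} → run H
t=28: ready={C} → run C
t=29: ready={C} → run C
t=30: ready={C} → run C
t=31: ready={C} → run C
t=32: ready={C} → run C
t=33: ready={C} → run C
t=34: ready={C} → run C
t=35: (idle)
t=36: (idle)
t=37: (idle)
t=38: (idle)
t=39: (idle)

completion order = F, B, D, G, A, E, H, C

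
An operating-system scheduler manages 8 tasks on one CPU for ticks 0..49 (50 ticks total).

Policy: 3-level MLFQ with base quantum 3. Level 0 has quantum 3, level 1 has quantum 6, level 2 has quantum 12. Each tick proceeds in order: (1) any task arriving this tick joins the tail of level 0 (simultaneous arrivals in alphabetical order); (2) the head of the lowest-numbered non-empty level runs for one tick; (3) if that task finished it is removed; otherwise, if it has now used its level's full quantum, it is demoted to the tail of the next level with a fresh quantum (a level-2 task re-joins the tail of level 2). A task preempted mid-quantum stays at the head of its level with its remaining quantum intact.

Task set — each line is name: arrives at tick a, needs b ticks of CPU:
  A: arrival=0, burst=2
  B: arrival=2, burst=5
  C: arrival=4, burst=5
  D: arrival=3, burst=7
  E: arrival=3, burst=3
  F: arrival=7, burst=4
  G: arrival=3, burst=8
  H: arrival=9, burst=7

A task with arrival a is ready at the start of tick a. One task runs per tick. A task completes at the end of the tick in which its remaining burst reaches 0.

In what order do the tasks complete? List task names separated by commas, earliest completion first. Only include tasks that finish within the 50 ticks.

t=0: L0/L1/L2 = A/-/- → run A
t=1: L0/L1/L2 = A/-/- → run A
t=2: L0/L1/L2 = B/-/- → run B
t=3: L0/L1/L2 = BDEG/-/- → run B
t=4: L0/L1/L2 = BDEGC/-/- → run B
t=5: L0/L1/L2 = DEGC/B/- → run D
t=6: L0/L1/L2 = DEGC/B/- → run D
t=7: L0/L1/L2 = DEGCF/B/- → run D
t=8: L0/L1/L2 = EGCF/BD/- → run E
t=9: L0/L1/L2 = EGCFH/BD/- → run E
t=10: L0/L1/L2 = EGCFH/BD/- → run E
t=11: L0/L1/L2 = GCFH/BD/- → run G
t=12: L0/L1/L2 = GCFH/BD/- → run G
t=13: L0/L1/L2 = GCFH/BD/- → run G
t=14: L0/L1/L2 = CFH/BDG/- → run C
t=15: L0/L1/L2 = CFH/BDG/- → run C
t=16: L0/L1/L2 = CFH/BDG/- → run C
t=17: L0/L1/L2 = FH/BDGC/- → run F
t=18: L0/L1/L2 = FH/BDGC/- → run F
t=19: L0/L1/L2 = FH/BDGC/- → run F
t=20: L0/L1/L2 = H/BDGCF/- → run H
t=21: L0/L1/L2 = H/BDGCF/- → run H
t=22: L0/L1/L2 = H/BDGCF/- → run H
t=23: L0/L1/L2 = -/BDGCFH/- → run B
t=24: L0/L1/L2 = -/BDGCFH/- → run B
t=25: L0/L1/L2 = -/DGCFH/- → run D
t=26: L0/L1/L2 = -/DGCFH/- → run D
t=27: L0/L1/L2 = -/DGCFH/- → run D
t=28: L0/L1/L2 = -/DGCFH/- → run D
t=29: L0/L1/L2 = -/GCFH/- → run G
t=30: L0/L1/L2 = -/GCFH/- → run G
t=31: L0/L1/L2 = -/GCFH/- → run G
t=32: L0/L1/L2 = -/GCFH/- → run G
t=33: L0/L1/L2 = -/GCFH/- → run G
t=34: L0/L1/L2 = -/CFH/- → run C
t=35: L0/L1/L2 = -/CFH/- → run C
t=36: L0/L1/L2 = -/FH/- → run F
t=37: L0/L1/L2 = -/H/- → run H
t=38: L0/L1/L2 = -/H/- → run H
t=39: L0/L1/L2 = -/H/- → run H
t=40: L0/L1/L2 = -/H/- → run H
t=41: (idle)
t=42: (idle)
t=43: (idle)
t=44: (idle)
t=45: (idle)
t=46: (idle)
t=47: (idle)
t=48: (idle)
t=49: (idle)

completion order = A, E, B, D, G, C, F, H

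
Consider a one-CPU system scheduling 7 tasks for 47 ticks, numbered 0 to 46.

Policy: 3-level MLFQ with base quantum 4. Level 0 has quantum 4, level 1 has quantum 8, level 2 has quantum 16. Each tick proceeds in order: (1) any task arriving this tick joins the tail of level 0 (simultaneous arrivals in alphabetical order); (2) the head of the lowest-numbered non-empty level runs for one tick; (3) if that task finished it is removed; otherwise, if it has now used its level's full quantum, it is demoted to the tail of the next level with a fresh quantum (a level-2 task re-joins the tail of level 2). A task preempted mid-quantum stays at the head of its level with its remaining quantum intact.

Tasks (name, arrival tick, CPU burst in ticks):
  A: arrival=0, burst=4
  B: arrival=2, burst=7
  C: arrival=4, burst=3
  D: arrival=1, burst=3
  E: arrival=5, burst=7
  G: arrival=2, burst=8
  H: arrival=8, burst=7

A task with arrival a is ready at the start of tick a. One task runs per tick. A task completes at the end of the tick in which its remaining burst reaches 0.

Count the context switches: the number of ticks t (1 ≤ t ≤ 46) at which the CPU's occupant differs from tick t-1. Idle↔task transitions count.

t=0: L0/L1/L2 = A/-/- → run A
t=1: L0/L1/L2 = AD/-/- → run A
t=2: L0/L1/L2 = ADBG/-/- → run A
t=3: L0/L1/L2 = ADBG/-/- → run A
t=4: L0/L1/L2 = DBGC/-/- → run D
t=5: L0/L1/L2 = DBGCE/-/- → run D
t=6: L0/L1/L2 = DBGCE/-/- → run D
t=7: L0/L1/L2 = BGCE/-/- → run B
t=8: L0/L1/L2 = BGCEH/-/- → run B
t=9: L0/L1/L2 = BGCEH/-/- → run B
t=10: L0/L1/L2 = BGCEH/-/- → run B
t=11: L0/L1/L2 = GCEH/B/- → run G
t=12: L0/L1/L2 = GCEH/B/- → run G
t=13: L0/L1/L2 = GCEH/B/- → run G
t=14: L0/L1/L2 = GCEH/B/- → run G
t=15: L0/L1/L2 = CEH/BG/- → run C
t=16: L0/L1/L2 = CEH/BG/- → run C
t=17: L0/L1/L2 = CEH/BG/- → run C
t=18: L0/L1/L2 = EH/BG/- → run E
t=19: L0/L1/L2 = EH/BG/- → run E
t=20: L0/L1/L2 = EH/BG/- → run E
t=21: L0/L1/L2 = EH/BG/- → run E
t=22: L0/L1/L2 = H/BGE/- → run H
t=23: L0/L1/L2 = H/BGE/- → run H
t=24: L0/L1/L2 = H/BGE/- → run H
t=25: L0/L1/L2 = H/BGE/- → run H
t=26: L0/L1/L2 = -/BGEH/- → run B
t=27: L0/L1/L2 = -/BGEH/- → run B
t=28: L0/L1/L2 = -/BGEH/- → run B
t=29: L0/L1/L2 = -/GEH/- → run G
t=30: L0/L1/L2 = -/GEH/- → run G
t=31: L0/L1/L2 = -/GEH/- → run G
t=32: L0/L1/L2 = -/GEH/- → run G
t=33: L0/L1/L2 = -/EH/- → run E
t=34: L0/L1/L2 = -/EH/- → run E
t=35: L0/L1/L2 = -/EH/- → run E
t=36: L0/L1/L2 = -/H/- → run H
t=37: L0/L1/L2 = -/H/- → run H
t=38: L0/L1/L2 = -/H/- → run H
t=39: (idle)
t=40: (idle)
t=41: (idle)
t=42: (idle)
t=43: (idle)
t=44: (idle)
t=45: (idle)
t=46: (idle)

context switches = 11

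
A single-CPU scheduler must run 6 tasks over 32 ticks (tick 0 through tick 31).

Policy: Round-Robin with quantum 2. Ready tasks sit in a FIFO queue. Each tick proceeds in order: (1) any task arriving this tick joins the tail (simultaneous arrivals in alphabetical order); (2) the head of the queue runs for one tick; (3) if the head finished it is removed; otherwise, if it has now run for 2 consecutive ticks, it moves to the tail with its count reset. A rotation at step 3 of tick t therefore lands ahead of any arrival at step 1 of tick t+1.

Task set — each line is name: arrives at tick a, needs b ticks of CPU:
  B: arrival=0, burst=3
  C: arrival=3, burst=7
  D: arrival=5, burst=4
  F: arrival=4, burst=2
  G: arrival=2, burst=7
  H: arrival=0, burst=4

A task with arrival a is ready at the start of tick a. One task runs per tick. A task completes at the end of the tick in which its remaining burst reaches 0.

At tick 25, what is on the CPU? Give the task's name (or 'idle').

running at tick 25 = G

t=0: queue=[B,H] q_used=0 → run B
t=1: queue=[B,H] q_used=1 → run B
t=2: queue=[H,B,G] q_used=0 → run H
t=3: queue=[H,B,G,C] q_used=1 → run H
t=4: queue=[B,G,C,H,F] q_used=0 → run B
t=5: queue=[G,C,H,F,D] q_used=0 → run G
t=6: queue=[G,C,H,F,D] q_used=1 → run G
t=7: queue=[C,H,F,D,G] q_used=0 → run C
t=8: queue=[C,H,F,D,G] q_used=1 → run C
t=9: queue=[H,F,D,G,C] q_used=0 → run H
t=10: queue=[H,F,D,G,C] q_used=1 → run H
t=11: queue=[F,D,G,C] q_used=0 → run F
t=12: queue=[F,D,G,C] q_used=1 → run F
t=13: queue=[D,G,C] q_used=0 → run D
t=14: queue=[D,G,C] q_used=1 → run D
t=15: queue=[G,C,D] q_used=0 → run G
t=16: queue=[G,C,D] q_used=1 → run G
t=17: queue=[C,D,G] q_used=0 → run C
t=18: queue=[C,D,G] q_used=1 → run C
t=19: queue=[D,G,C] q_used=0 → run D
t=20: queue=[D,G,C] q_used=1 → run D
t=21: queue=[G,C] q_used=0 → run G
t=22: queue=[G,C] q_used=1 → run G
t=23: queue=[C,G] q_used=0 → run C
t=24: queue=[C,G] q_used=1 → run C
t=25: queue=[G,C] q_used=0 → run G
t=26: queue=[C] q_used=0 → run C
t=27: (idle)
t=28: (idle)
t=29: (idle)
t=30: (idle)
t=31: (idle)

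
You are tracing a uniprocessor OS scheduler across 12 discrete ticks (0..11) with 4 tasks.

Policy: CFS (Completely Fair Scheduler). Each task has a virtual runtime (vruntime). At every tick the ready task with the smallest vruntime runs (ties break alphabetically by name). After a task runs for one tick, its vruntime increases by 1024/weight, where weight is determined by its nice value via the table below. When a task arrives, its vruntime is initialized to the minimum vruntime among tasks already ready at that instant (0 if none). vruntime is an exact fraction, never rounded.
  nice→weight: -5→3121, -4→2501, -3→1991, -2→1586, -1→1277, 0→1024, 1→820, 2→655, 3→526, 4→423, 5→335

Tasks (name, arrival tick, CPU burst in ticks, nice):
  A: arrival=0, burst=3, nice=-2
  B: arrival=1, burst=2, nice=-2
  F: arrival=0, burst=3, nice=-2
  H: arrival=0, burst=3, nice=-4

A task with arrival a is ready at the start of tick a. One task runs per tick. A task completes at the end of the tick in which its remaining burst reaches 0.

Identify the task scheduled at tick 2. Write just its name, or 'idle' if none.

t=0: vr[A=0 F=0 H=0] → run A
t=1: vr[A=512/793 B=0 F=0 H=0] → run B
t=2: vr[A=512/793 B=512/793 F=0 H=0] → run F
t=3: vr[A=512/793 B=512/793 F=512/793 H=0] → run H
t=4: vr[A=512/793 B=512/793 F=512/793 H=1024/2501] → run H
t=5: vr[A=512/793 B=512/793 F=512/793 H=2048/2501] → run A
t=6: vr[A=1024/793 B=512/793 F=512/793 H=2048/2501] → run B
t=7: vr[A=1024/793 F=512/793 H=2048/2501] → run F
t=8: vr[A=1024/793 F=1024/793 H=2048/2501] → run H
t=9: vr[A=1024/793 F=1024/793] → run A
t=10: vr[F=1024/793] → run F
t=11: (idle)

running at tick 2 = F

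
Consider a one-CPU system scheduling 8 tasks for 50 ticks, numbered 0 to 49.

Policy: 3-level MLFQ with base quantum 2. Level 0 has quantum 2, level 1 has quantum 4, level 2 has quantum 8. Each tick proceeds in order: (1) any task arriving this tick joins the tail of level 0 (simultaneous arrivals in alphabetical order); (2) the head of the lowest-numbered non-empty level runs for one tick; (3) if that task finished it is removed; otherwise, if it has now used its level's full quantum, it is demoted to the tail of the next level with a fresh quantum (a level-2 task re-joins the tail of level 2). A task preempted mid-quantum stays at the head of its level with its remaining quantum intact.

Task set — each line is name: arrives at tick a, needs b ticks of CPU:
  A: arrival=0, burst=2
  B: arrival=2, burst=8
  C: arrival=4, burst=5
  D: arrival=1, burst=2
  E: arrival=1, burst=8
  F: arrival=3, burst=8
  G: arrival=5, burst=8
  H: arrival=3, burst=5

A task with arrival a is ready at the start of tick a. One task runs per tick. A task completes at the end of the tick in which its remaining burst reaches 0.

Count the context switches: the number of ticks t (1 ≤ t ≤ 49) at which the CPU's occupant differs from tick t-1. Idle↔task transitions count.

t=0: L0/L1/L2 = A/-/- → run A
t=1: L0/L1/L2 = ADE/-/- → run A
t=2: L0/L1/L2 = DEB/-/- → run D
t=3: L0/L1/L2 = DEBFH/-/- → run D
t=4: L0/L1/L2 = EBFHC/-/- → run E
t=5: L0/L1/L2 = EBFHCG/-/- → run E
t=6: L0/L1/L2 = BFHCG/E/- → run B
t=7: L0/L1/L2 = BFHCG/E/- → run B
t=8: L0/L1/L2 = FHCG/EB/- → run F
t=9: L0/L1/L2 = FHCG/EB/- → run F
t=10: L0/L1/L2 = HCG/EBF/- → run H
t=11: L0/L1/L2 = HCG/EBF/- → run H
t=12: L0/L1/L2 = CG/EBFH/- → run C
t=13: L0/L1/L2 = CG/EBFH/- → run C
t=14: L0/L1/L2 = G/EBFHC/- → run G
t=15: L0/L1/L2 = G/EBFHC/- → run G
t=16: L0/L1/L2 = -/EBFHCG/- → run E
t=17: L0/L1/L2 = -/EBFHCG/- → run E
t=18: L0/L1/L2 = -/EBFHCG/- → run E
t=19: L0/L1/L2 = -/EBFHCG/- → run E
t=20: L0/L1/L2 = -/BFHCG/E → run B
t=21: L0/L1/L2 = -/BFHCG/E → run B
t=22: L0/L1/L2 = -/BFHCG/E → run B
t=23: L0/L1/L2 = -/BFHCG/E → run B
t=24: L0/L1/L2 = -/FHCG/EB → run F
t=25: L0/L1/L2 = -/FHCG/EB → run F
t=26: L0/L1/L2 = -/FHCG/EB → run F
t=27: L0/L1/L2 = -/FHCG/EB → run F
t=28: L0/L1/L2 = -/HCG/EBF → run H
t=29: L0/L1/L2 = -/HCG/EBF → run H
t=30: L0/L1/L2 = -/HCG/EBF → run H
t=31: L0/L1/L2 = -/CG/EBF → run C
t=32: L0/L1/L2 = -/CG/EBF → run C
t=33: L0/L1/L2 = -/CG/EBF → run C
t=34: L0/L1/L2 = -/G/EBF → run G
t=35: L0/L1/L2 = -/G/EBF → run G
t=36: L0/L1/L2 = -/G/EBF → run G
t=37: L0/L1/L2 = -/G/EBF → run G
t=38: L0/L1/L2 = -/-/EBFG → run E
t=39: L0/L1/L2 = -/-/EBFG → run E
t=40: L0/L1/L2 = -/-/BFG → run B
t=41: L0/L1/L2 = -/-/BFG → run B
t=42: L0/L1/L2 = -/-/FG → run F
t=43: L0/L1/L2 = -/-/FG → run F
t=44: L0/L1/L2 = -/-/G → run G
t=45: L0/L1/L2 = -/-/G → run G
t=46: (idle)
t=47: (idle)
t=48: (idle)
t=49: (idle)

context switches = 18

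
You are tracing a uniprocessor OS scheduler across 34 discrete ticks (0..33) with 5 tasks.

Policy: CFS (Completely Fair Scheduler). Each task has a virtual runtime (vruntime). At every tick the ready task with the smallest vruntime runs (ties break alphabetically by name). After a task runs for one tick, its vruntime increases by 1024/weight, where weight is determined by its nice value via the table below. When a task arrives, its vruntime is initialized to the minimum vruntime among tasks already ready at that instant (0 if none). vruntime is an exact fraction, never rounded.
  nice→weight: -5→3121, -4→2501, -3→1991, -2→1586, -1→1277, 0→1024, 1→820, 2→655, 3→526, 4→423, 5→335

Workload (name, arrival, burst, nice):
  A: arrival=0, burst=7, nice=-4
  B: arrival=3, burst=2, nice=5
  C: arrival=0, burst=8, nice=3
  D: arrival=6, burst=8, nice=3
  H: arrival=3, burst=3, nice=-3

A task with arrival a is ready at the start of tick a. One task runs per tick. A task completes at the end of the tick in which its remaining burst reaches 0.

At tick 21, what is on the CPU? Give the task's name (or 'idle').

t=0: vr[A=0 C=0] → run A
t=1: vr[A=1024/2501 C=0] → run C
t=2: vr[A=1024/2501 C=512/263] → run A
t=3: vr[A=2048/2501 B=2048/2501 C=512/263 H=2048/2501] → run A
t=4: vr[A=3072/2501 B=2048/2501 C=512/263 H=2048/2501] → run B
t=5: vr[A=3072/2501 B=3247104/837835 C=512/263 H=2048/2501] → run H
t=6: vr[A=3072/2501 B=3247104/837835 C=512/263 D=3072/2501 H=6638592/4979491] → run A
t=7: vr[A=4096/2501 B=3247104/837835 C=512/263 D=3072/2501 H=6638592/4979491] → run D
t=8: vr[A=4096/2501 B=3247104/837835 C=512/263 D=2088448/657763 H=6638592/4979491] → run H
t=9: vr[A=4096/2501 B=3247104/837835 C=512/263 D=2088448/657763 H=9199616/4979491] → run A
t=10: vr[A=5120/2501 B=3247104/837835 C=512/263 D=2088448/657763 H=9199616/4979491] → run H
t=11: vr[A=5120/2501 B=3247104/837835 C=512/263 D=2088448/657763] → run C
t=12: vr[A=5120/2501 B=3247104/837835 C=1024/263 D=2088448/657763] → run A
t=13: vr[A=6144/2501 B=3247104/837835 C=1024/263 D=2088448/657763] → run A
t=14: vr[B=3247104/837835 C=1024/263 D=2088448/657763] → run D
t=15: vr[B=3247104/837835 C=1024/263 D=3368960/657763] → run B
t=16: vr[C=1024/263 D=3368960/657763] → run C
t=17: vr[C=1536/263 D=3368960/657763] → run D
t=18: vr[C=1536/263 D=4649472/657763] → run C
t=19: vr[C=2048/263 D=4649472/657763] → run D
t=20: vr[C=2048/263 D=5929984/657763] → run C
t=21: vr[C=2560/263 D=5929984/657763] → run D
t=22: vr[C=2560/263 D=7210496/657763] → run C
t=23: vr[C=3072/263 D=7210496/657763] → run D
t=24: vr[C=3072/263 D=8491008/657763] → run C
t=25: vr[C=3584/263 D=8491008/657763] → run D
t=26: vr[C=3584/263 D=9771520/657763] → run C
t=27: vr[D=9771520/657763] → run D
t=28: (idle)
t=29: (idle)
t=30: (idle)
t=31: (idle)
t=32: (idle)
t=33: (idle)

running at tick 21 = D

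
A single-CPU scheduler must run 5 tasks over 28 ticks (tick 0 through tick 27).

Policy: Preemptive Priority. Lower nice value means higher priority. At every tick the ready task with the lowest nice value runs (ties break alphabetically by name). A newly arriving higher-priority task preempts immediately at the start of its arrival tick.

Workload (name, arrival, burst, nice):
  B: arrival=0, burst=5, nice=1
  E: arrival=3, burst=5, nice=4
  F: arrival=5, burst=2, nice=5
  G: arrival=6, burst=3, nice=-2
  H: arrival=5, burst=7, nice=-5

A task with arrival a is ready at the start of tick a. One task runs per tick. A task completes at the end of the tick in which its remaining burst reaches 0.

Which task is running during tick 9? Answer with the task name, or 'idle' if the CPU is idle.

running at tick 9 = H

t=0: ready={B} → run B
t=1: ready={B} → run B
t=2: ready={B} → run B
t=3: ready={B,E} → run B
t=4: ready={B,E} → run B
t=5: ready={E,F,H} → run H
t=6: ready={E,F,G,H} → run H
t=7: ready={E,F,G,H} → run H
t=8: ready={E,F,G,H} → run H
t=9: ready={E,F,G,H} → run H
t=10: ready={E,F,G,H} → run H
t=11: ready={E,F,G,H} → run H
t=12: ready={E,F,G} → run G
t=13: ready={E,F,G} → run G
t=14: ready={E,F,G} → run G
t=15: ready={E,F} → run E
t=16: ready={E,F} → run E
t=17: ready={E,F} → run E
t=18: ready={E,F} → run E
t=19: ready={E,F} → run E
t=20: ready={F} → run F
t=21: ready={F} → run F
t=22: (idle)
t=23: (idle)
t=24: (idle)
t=25: (idle)
t=26: (idle)
t=27: (idle)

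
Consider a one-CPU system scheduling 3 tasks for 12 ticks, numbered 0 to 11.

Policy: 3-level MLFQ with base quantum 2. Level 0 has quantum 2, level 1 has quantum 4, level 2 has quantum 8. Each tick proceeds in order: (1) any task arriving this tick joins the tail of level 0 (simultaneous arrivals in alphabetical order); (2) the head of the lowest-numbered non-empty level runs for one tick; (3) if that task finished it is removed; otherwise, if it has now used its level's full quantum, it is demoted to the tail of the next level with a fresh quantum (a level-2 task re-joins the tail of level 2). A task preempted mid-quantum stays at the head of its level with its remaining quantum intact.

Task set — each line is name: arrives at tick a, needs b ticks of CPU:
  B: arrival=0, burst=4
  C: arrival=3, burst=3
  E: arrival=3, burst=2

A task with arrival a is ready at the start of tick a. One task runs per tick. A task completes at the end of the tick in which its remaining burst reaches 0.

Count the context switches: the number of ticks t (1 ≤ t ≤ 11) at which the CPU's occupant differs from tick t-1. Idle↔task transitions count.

context switches = 5

t=0: L0/L1/L2 = B/-/- → run B
t=1: L0/L1/L2 = B/-/- → run B
t=2: L0/L1/L2 = -/B/- → run B
t=3: L0/L1/L2 = CE/B/- → run C
t=4: L0/L1/L2 = CE/B/- → run C
t=5: L0/L1/L2 = E/BC/- → run E
t=6: L0/L1/L2 = E/BC/- → run E
t=7: L0/L1/L2 = -/BC/- → run B
t=8: L0/L1/L2 = -/C/- → run C
t=9: (idle)
t=10: (idle)
t=11: (idle)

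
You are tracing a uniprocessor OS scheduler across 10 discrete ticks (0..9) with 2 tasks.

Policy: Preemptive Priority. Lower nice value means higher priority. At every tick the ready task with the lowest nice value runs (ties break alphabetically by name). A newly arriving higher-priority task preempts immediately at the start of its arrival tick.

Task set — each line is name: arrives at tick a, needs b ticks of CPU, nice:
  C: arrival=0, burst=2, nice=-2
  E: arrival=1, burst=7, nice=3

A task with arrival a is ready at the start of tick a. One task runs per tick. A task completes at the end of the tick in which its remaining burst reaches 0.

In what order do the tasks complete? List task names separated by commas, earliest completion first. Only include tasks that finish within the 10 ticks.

t=0: ready={C} → run C
t=1: ready={C,E} → run C
t=2: ready={E} → run E
t=3: ready={E} → run E
t=4: ready={E} → run E
t=5: ready={E} → run E
t=6: ready={E} → run E
t=7: ready={E} → run E
t=8: ready={E} → run E
t=9: (idle)

completion order = C, E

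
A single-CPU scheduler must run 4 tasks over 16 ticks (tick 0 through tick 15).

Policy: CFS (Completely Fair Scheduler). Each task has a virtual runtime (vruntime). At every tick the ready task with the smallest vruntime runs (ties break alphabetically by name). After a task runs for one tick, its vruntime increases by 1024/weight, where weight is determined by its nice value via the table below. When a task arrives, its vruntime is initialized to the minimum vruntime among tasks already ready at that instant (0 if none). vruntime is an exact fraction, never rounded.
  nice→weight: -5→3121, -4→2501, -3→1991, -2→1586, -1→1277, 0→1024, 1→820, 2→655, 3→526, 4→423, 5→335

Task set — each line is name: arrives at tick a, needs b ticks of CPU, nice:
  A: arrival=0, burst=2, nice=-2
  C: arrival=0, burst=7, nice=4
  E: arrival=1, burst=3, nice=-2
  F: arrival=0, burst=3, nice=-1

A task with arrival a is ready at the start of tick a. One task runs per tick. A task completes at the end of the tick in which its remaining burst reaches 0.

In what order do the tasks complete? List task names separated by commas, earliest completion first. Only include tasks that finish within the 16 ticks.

completion order = A, E, F, C

t=0: vr[A=0 C=0 F=0] → run A
t=1: vr[A=512/793 C=0 E=0 F=0] → run C
t=2: vr[A=512/793 C=1024/423 E=0 F=0] → run E
t=3: vr[A=512/793 C=1024/423 E=512/793 F=0] → run F
t=4: vr[A=512/793 C=1024/423 E=512/793 F=1024/1277] → run A
t=5: vr[C=1024/423 E=512/793 F=1024/1277] → run E
t=6: vr[C=1024/423 E=1024/793 F=1024/1277] → run F
t=7: vr[C=1024/423 E=1024/793 F=2048/1277] → run E
t=8: vr[C=1024/423 F=2048/1277] → run F
t=9: vr[C=1024/423] → run C
t=10: vr[C=2048/423] → run C
t=11: vr[C=1024/141] → run C
t=12: vr[C=4096/423] → run C
t=13: vr[C=5120/423] → run C
t=14: vr[C=2048/141] → run C
t=15: (idle)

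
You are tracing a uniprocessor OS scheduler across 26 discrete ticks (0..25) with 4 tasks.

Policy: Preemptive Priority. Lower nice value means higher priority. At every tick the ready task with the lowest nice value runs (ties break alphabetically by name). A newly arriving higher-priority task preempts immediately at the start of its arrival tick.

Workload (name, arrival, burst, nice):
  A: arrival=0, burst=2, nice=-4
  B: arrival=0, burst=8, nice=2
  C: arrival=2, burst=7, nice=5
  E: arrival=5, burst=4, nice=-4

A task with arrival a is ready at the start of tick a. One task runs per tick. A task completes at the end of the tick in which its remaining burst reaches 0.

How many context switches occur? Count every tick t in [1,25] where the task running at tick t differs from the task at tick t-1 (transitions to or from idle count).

t=0: ready={A,B} → run A
t=1: ready={A,B} → run A
t=2: ready={B,C} → run B
t=3: ready={B,C} → run B
t=4: ready={B,C} → run B
t=5: ready={B,C,E} → run E
t=6: ready={B,C,E} → run E
t=7: ready={B,C,E} → run E
t=8: ready={B,C,E} → run E
t=9: ready={B,C} → run B
t=10: ready={B,C} → run B
t=11: ready={B,C} → run B
t=12: ready={B,C} → run B
t=13: ready={B,C} → run B
t=14: ready={C} → run C
t=15: ready={C} → run C
t=16: ready={C} → run C
t=17: ready={C} → run C
t=18: ready={C} → run C
t=19: ready={C} → run C
t=20: ready={C} → run C
t=21: (idle)
t=22: (idle)
t=23: (idle)
t=24: (idle)
t=25: (idle)

context switches = 5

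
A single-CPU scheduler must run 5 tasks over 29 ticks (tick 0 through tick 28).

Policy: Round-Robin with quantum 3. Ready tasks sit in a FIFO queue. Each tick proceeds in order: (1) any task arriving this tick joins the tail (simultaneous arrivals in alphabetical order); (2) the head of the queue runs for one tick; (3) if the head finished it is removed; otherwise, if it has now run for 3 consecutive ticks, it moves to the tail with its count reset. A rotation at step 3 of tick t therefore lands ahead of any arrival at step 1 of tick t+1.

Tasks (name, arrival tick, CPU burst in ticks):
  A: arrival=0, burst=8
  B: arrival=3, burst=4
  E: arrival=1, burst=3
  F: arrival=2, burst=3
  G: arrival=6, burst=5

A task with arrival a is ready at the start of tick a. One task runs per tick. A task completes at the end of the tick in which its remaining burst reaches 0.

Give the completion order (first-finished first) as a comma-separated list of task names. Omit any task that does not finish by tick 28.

t=0: queue=[A] q_used=0 → run A
t=1: queue=[A,E] q_used=1 → run A
t=2: queue=[A,E,F] q_used=2 → run A
t=3: queue=[E,F,A,B] q_used=0 → run E
t=4: queue=[E,F,A,B] q_used=1 → run E
t=5: queue=[E,F,A,B] q_used=2 → run E
t=6: queue=[F,A,B,G] q_used=0 → run F
t=7: queue=[F,A,B,G] q_used=1 → run F
t=8: queue=[F,A,B,G] q_used=2 → run F
t=9: queue=[A,B,G] q_used=0 → run A
t=10: queue=[A,B,G] q_used=1 → run A
t=11: queue=[A,B,G] q_used=2 → run A
t=12: queue=[B,G,A] q_used=0 → run B
t=13: queue=[B,G,A] q_used=1 → run B
t=14: queue=[B,G,A] q_used=2 → run B
t=15: queue=[G,A,B] q_used=0 → run G
t=16: queue=[G,A,B] q_used=1 → run G
t=17: queue=[G,A,B] q_used=2 → run G
t=18: queue=[A,B,G] q_used=0 → run A
t=19: queue=[A,B,G] q_used=1 → run A
t=20: queue=[B,G] q_used=0 → run B
t=21: queue=[G] q_used=0 → run G
t=22: queue=[G] q_used=1 → run G
t=23: (idle)
t=24: (idle)
t=25: (idle)
t=26: (idle)
t=27: (idle)
t=28: (idle)

completion order = E, F, A, B, G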